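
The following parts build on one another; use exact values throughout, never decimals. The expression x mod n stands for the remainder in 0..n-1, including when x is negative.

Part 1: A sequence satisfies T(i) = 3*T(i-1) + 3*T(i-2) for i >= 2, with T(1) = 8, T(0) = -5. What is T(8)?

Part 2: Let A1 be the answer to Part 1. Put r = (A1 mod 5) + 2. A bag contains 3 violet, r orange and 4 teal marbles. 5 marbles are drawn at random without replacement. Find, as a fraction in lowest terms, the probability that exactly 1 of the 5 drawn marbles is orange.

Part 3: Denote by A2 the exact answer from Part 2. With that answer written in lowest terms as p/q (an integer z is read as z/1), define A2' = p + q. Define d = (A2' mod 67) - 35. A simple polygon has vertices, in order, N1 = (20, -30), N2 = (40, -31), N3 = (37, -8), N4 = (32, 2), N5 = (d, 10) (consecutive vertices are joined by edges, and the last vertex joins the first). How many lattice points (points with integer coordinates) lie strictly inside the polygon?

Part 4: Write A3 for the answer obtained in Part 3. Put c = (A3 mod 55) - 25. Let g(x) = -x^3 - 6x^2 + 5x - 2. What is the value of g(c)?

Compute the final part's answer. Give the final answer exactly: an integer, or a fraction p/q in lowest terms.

Part 1: T(2) = 3*(8) + 3*(-5) = 9; iterating: T(2)=9, T(3)=51, T(4)=180, T(5)=693, T(6)=2619, T(7)=9936, T(8)=37665; answer 37665
Part 2: A1 = 37665; r = 2; total draws C(9,5) = 126; favorable C(2,1)*C(7,4) = 70; P = 5/9; answer 5/9
Part 3: A2 = 5/9; threaded value p + q = 14; d = -21; cross terms: (20*-31 - 40*-30)=580, (40*-8 - 37*-31)=827, (37*2 - 32*-8)=330, (32*10 - -21*2)=362, (-21*-30 - 20*10)=430; twice the area = |2529| = 2529; area = 2529/2; boundary points = 1 + 1 + 5 + 1 + 1 = 9; strictly interior points = area - boundary/2 + 1 = 1261; answer 1261
Part 4: A3 = 1261; c = 26; -1*(26)^3 - 6*(26)^2 + 5*(26)^1 - 2 = (-17576) + (-4056) + (130) + (-2) = -21504; answer -21504

-21504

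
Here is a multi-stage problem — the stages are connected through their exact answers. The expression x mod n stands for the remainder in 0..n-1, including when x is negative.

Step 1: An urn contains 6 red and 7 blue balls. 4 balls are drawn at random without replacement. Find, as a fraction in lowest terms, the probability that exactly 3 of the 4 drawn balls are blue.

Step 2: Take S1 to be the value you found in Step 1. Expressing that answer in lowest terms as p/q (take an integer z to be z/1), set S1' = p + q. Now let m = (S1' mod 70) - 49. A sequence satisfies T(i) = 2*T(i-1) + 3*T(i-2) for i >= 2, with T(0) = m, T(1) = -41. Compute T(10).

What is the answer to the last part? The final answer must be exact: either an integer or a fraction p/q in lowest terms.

Step 1: total draws C(13,4) = 715; favorable C(7,3)*C(6,1) = 210; P = 42/143; answer 42/143
Step 2: S1 = 42/143; threaded value p + q = 185; m = -4; T(2) = 2*(-41) + 3*(-4) = -94; iterating: T(2)=-94, T(3)=-311, T(4)=-904, T(5)=-2741, T(6)=-8194, T(7)=-24611, T(8)=-73804, T(9)=-221441, T(10)=-664294; answer -664294

-664294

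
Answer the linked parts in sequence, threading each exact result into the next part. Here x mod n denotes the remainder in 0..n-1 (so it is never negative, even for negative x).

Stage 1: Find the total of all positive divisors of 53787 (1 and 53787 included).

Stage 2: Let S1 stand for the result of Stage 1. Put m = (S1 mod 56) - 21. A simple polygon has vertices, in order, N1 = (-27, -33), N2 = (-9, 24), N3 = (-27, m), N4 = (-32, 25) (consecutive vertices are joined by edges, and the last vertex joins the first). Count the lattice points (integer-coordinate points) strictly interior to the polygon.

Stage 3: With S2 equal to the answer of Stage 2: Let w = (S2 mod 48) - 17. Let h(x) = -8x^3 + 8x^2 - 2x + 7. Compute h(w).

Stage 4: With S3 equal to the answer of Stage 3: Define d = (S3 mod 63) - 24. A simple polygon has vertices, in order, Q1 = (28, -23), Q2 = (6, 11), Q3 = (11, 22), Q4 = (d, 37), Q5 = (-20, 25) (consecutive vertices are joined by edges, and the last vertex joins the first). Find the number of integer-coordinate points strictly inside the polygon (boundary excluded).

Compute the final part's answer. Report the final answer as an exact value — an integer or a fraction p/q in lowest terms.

Stage 1: 53787 = 3 * 17929; sigma = (1 + 3) * (1 + 17929) = 4 * 17930 = 71720; answer 71720
Stage 2: S1 = 71720; m = 19; cross terms: (-27*24 - -9*-33)=-945, (-9*19 - -27*24)=477, (-27*25 - -32*19)=-67, (-32*-33 - -27*25)=1731; twice the area = |1196| = 1196; area = 598; boundary points = 3 + 1 + 1 + 1 = 6; strictly interior points = area - boundary/2 + 1 = 596; answer 596
Stage 3: S2 = 596; w = 3; -8*(3)^3 + 8*(3)^2 - 2*(3)^1 + 7 = (-216) + (72) + (-6) + (7) = -143; answer -143
Stage 4: S3 = -143; d = 22; cross terms: (28*11 - 6*-23)=446, (6*22 - 11*11)=11, (11*37 - 22*22)=-77, (22*25 - -20*37)=1290, (-20*-23 - 28*25)=-240; twice the area = |1430| = 1430; area = 715; boundary points = 2 + 1 + 1 + 6 + 48 = 58; strictly interior points = area - boundary/2 + 1 = 687; answer 687

687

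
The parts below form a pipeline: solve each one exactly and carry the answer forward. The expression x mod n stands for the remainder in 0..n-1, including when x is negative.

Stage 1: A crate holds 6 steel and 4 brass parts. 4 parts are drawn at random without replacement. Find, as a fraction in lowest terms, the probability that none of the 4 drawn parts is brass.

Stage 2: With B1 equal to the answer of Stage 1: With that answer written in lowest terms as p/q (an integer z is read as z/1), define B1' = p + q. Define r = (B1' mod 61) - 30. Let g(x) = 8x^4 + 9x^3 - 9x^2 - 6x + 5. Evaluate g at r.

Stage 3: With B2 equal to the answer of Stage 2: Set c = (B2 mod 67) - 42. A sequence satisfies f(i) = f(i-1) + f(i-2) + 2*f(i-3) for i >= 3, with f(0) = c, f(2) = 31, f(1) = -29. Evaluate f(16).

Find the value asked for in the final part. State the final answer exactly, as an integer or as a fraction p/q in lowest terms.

9333

Stage 1: total draws C(10,4) = 210; favorable C(6,4) = 15; P = 1/14; answer 1/14
Stage 2: B1 = 1/14; threaded value p + q = 15; r = -15; 8*(-15)^4 + 9*(-15)^3 - 9*(-15)^2 - 6*(-15)^1 + 5 = (405000) + (-30375) + (-2025) + (90) + (5) = 372695; answer 372695
Stage 3: B2 = 372695; c = -1; f(3) = 1*(31) + 1*(-29) + 2*(-1) = 0; iterating: f(3)=0, f(4)=-27, f(5)=35, f(6)=8, f(7)=-11, f(8)=67, f(9)=72, f(10)=117, f(11)=323, f(12)=584, f(13)=1141, f(14)=2371, f(15)=4680, f(16)=9333; answer 9333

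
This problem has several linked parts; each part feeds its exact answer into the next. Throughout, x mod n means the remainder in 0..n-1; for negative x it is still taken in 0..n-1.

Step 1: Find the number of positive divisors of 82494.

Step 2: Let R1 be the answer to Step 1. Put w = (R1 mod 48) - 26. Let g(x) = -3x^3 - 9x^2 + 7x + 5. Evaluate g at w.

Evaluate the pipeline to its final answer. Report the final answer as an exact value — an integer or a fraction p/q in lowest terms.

6375

Step 1: 82494 = 2 * 3^2 * 4583; number of divisors = (1+1) * (2+1) * (1+1) = 12; answer 12
Step 2: R1 = 12; w = -14; -3*(-14)^3 - 9*(-14)^2 + 7*(-14)^1 + 5 = (8232) + (-1764) + (-98) + (5) = 6375; answer 6375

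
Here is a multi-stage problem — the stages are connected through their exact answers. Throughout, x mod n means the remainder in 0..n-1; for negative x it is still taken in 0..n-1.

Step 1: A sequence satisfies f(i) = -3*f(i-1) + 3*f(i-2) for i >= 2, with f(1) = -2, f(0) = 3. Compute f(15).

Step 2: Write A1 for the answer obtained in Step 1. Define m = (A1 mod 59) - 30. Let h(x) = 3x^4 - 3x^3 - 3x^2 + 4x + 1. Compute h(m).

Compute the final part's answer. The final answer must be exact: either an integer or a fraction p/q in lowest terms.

Step 1: f(2) = -3*(-2) + 3*(3) = 15; iterating: f(2)=15, f(3)=-51, f(4)=198, f(5)=-747, f(6)=2835, f(7)=-10746, f(8)=40743, f(9)=-154467, f(10)=585630, f(11)=-2220291, f(12)=8417763, f(13)=-31914162, f(14)=120995775, f(15)=-458729811; answer -458729811
Step 2: A1 = -458729811; m = -3; 3*(-3)^4 - 3*(-3)^3 - 3*(-3)^2 + 4*(-3)^1 + 1 = (243) + (81) + (-27) + (-12) + (1) = 286; answer 286

286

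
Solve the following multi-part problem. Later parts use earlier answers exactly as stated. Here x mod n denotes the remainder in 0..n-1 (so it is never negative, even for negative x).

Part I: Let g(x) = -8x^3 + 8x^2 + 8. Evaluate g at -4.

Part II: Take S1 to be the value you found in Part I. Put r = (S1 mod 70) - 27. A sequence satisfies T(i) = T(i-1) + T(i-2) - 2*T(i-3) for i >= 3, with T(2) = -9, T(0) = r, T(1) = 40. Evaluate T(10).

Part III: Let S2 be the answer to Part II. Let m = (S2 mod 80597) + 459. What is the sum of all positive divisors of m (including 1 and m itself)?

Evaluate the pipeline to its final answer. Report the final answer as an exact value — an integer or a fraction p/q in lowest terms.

156860

Part I: -8*(-4)^3 + 8*(-4)^2 + 8 = (512) + (128) + (8) = 648; answer 648
Part II: S1 = 648; r = -9; T(3) = 1*(-9) + 1*(40) - 2*(-9) = 49; iterating: T(3)=49, T(4)=-40, T(5)=27, T(6)=-111, T(7)=-4, T(8)=-169, T(9)=49, T(10)=-112; answer -112
Part III: S2 = -112; m = 80944; 80944 = 2^4 * 5059; sigma = (1 + 2 + 4 + 8 + 16) * (1 + 5059) = 31 * 5060 = 156860; answer 156860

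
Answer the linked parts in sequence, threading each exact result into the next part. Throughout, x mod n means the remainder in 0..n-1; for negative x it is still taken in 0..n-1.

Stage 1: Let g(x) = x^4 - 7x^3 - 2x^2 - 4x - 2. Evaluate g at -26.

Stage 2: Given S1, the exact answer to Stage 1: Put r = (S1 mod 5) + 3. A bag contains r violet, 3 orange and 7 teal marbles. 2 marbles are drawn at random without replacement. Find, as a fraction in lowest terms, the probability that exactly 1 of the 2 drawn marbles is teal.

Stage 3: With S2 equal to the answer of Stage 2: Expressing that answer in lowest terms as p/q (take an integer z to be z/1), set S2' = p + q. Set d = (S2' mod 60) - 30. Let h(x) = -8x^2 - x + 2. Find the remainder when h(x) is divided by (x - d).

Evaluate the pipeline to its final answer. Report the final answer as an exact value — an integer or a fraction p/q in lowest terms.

Stage 1: 1*(-26)^4 - 7*(-26)^3 - 2*(-26)^2 - 4*(-26)^1 - 2 = (456976) + (123032) + (-1352) + (104) + (-2) = 578758; answer 578758
Stage 2: S1 = 578758; r = 6; total draws C(16,2) = 120; favorable C(7,1)*C(9,1) = 63; P = 21/40; answer 21/40
Stage 3: S2 = 21/40; threaded value p + q = 61; d = -29; remainder = value at the root: -8*(-29)^2 - 1*(-29)^1 + 2 = (-6728) + (29) + (2) = -6697; answer -6697

-6697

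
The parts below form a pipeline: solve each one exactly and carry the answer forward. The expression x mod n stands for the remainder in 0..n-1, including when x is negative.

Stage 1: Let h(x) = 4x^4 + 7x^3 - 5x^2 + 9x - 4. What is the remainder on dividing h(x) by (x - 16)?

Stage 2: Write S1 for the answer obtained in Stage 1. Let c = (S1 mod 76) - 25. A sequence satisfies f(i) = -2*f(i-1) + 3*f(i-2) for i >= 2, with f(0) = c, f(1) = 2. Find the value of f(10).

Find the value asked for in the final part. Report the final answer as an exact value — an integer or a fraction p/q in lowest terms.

Stage 1: remainder = value at the root: 4*(16)^4 + 7*(16)^3 - 5*(16)^2 + 9*(16)^1 - 4 = (262144) + (28672) + (-1280) + (144) + (-4) = 289676; answer 289676
Stage 2: S1 = 289676; c = 15; f(2) = -2*(2) + 3*(15) = 41; iterating: f(2)=41, f(3)=-76, f(4)=275, f(5)=-778, f(6)=2381, f(7)=-7096, f(8)=21335, f(9)=-63958, f(10)=191921; answer 191921

191921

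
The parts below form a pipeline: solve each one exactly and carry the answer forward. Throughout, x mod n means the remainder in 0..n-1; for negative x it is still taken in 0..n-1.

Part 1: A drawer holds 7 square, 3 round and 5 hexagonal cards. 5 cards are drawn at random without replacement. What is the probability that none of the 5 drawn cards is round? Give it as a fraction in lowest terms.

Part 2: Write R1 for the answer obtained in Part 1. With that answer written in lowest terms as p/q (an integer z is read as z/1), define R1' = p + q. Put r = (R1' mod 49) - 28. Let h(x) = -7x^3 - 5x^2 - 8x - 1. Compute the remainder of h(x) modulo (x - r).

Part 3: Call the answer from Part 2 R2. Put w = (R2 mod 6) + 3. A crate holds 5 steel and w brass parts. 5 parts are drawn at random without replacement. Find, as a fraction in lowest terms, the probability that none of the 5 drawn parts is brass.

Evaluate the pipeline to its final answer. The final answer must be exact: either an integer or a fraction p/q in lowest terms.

Part 1: total draws C(15,5) = 3003; favorable C(12,5) = 792; P = 24/91; answer 24/91
Part 2: R1 = 24/91; threaded value p + q = 115; r = -11; remainder = value at the root: -7*(-11)^3 - 5*(-11)^2 - 8*(-11)^1 - 1 = (9317) + (-605) + (88) + (-1) = 8799; answer 8799
Part 3: R2 = 8799; w = 6; total draws C(11,5) = 462; favorable C(5,5) = 1; P = 1/462; answer 1/462

1/462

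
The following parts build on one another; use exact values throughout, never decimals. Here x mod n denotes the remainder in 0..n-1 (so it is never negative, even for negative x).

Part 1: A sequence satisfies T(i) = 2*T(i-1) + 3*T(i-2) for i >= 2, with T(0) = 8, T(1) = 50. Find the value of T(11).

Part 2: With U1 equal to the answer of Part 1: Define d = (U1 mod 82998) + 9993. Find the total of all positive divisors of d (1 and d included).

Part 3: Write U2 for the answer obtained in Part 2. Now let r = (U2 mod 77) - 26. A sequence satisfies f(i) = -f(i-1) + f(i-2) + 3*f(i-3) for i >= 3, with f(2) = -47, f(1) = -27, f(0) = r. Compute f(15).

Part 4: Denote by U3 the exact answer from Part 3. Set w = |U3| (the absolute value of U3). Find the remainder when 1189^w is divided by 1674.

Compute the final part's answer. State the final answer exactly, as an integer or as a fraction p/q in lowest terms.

1297

Part 1: T(2) = 2*(50) + 3*(8) = 124; iterating: T(2)=124, T(3)=398, T(4)=1168, T(5)=3530, T(6)=10564, T(7)=31718, T(8)=95128, T(9)=285410, T(10)=856204, T(11)=2568638; answer 2568638
Part 2: U1 = 2568638; d = 88691; 88691 = 31 * 2861; sigma = (1 + 31) * (1 + 2861) = 32 * 2862 = 91584; answer 91584
Part 3: U2 = 91584; r = 5; f(3) = -1*(-47) + 1*(-27) + 3*(5) = 35; iterating: f(3)=35, f(4)=-163, f(5)=57, f(6)=-115, f(7)=-317, f(8)=373, f(9)=-1035, f(10)=457, f(11)=-373, f(12)=-2275, f(13)=3273, f(14)=-6667, f(15)=3115; answer 3115
Part 4: U3 = 3115; w = 3115; squarings mod 1674: 1189^1=1189, 1189^2=865, 1189^4=1621, 1189^8=1135, 1189^16=919, 1189^32=865, 1189^64=1621, 1189^128=1135, 1189^256=919, 1189^512=865, 1189^1024=1621, 1189^2048=1135; 1189^3115 = 1189^1 * 1189^2 * 1189^8 * 1189^32 * 1189^1024 * 1189^2048 = 1297 (mod 1674); answer 1297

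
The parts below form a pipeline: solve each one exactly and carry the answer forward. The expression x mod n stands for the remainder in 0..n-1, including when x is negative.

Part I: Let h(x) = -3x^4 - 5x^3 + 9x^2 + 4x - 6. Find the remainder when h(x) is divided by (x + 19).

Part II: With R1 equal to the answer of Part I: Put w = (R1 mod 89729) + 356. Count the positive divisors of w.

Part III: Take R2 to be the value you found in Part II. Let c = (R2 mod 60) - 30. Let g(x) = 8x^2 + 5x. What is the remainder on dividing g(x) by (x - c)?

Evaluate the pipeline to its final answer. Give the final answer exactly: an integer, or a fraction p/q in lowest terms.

Part I: remainder = value at the root: -3*(-19)^4 - 5*(-19)^3 + 9*(-19)^2 + 4*(-19)^1 - 6 = (-390963) + (34295) + (3249) + (-76) + (-6) = -353501; answer -353501
Part II: R1 = -353501; w = 5771; 5771 = 29 * 199; number of divisors = (1+1) * (1+1) = 4; answer 4
Part III: R2 = 4; c = -26; remainder = value at the root: 8*(-26)^2 + 5*(-26)^1 = (5408) + (-130) = 5278; answer 5278

5278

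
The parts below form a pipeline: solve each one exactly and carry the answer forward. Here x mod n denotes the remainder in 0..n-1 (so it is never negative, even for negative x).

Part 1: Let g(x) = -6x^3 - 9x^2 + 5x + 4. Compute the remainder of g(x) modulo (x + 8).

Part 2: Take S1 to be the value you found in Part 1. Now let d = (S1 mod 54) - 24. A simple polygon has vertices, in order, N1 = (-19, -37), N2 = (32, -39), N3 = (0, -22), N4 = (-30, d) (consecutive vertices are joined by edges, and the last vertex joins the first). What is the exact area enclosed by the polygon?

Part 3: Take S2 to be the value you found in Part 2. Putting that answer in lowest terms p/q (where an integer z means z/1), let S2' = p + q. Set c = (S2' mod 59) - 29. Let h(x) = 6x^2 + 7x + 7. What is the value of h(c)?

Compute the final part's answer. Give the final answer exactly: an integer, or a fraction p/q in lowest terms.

787

Part 1: remainder = value at the root: -6*(-8)^3 - 9*(-8)^2 + 5*(-8)^1 + 4 = (3072) + (-576) + (-40) + (4) = 2460; answer 2460
Part 2: S1 = 2460; d = 6; cross terms: (-19*-39 - 32*-37)=1925, (32*-22 - 0*-39)=-704, (0*6 - -30*-22)=-660, (-30*-37 - -19*6)=1224; twice the area = |1785| = 1785; area = 1785/2; answer 1785/2
Part 3: S2 = 1785/2; threaded value p + q = 1787; c = -12; 6*(-12)^2 + 7*(-12)^1 + 7 = (864) + (-84) + (7) = 787; answer 787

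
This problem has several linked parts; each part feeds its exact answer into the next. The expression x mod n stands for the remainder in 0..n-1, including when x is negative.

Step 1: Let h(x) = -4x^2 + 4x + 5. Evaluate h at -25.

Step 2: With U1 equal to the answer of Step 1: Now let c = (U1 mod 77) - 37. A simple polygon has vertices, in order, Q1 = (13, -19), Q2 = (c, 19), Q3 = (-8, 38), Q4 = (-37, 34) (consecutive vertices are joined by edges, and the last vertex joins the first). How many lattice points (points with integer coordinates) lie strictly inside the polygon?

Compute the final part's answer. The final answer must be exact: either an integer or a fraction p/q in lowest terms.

Step 1: -4*(-25)^2 + 4*(-25)^1 + 5 = (-2500) + (-100) + (5) = -2595; answer -2595
Step 2: U1 = -2595; c = -14; cross terms: (13*19 - -14*-19)=-19, (-14*38 - -8*19)=-380, (-8*34 - -37*38)=1134, (-37*-19 - 13*34)=261; twice the area = |996| = 996; area = 498; boundary points = 1 + 1 + 1 + 1 = 4; strictly interior points = area - boundary/2 + 1 = 497; answer 497

497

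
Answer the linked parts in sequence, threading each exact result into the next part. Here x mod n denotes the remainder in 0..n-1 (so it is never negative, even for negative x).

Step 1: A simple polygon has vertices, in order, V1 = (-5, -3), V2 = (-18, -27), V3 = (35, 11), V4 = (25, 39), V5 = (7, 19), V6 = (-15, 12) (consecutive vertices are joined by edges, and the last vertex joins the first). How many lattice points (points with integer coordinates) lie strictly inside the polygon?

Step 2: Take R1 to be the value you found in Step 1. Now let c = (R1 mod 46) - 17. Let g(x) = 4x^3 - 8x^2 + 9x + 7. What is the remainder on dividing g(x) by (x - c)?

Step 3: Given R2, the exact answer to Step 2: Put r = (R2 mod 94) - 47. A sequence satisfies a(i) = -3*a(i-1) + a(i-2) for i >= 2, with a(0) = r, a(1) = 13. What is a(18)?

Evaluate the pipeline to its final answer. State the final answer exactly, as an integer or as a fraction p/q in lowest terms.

11737807

Step 1: cross terms: (-5*-27 - -18*-3)=81, (-18*11 - 35*-27)=747, (35*39 - 25*11)=1090, (25*19 - 7*39)=202, (7*12 - -15*19)=369, (-15*-3 - -5*12)=105; twice the area = |2594| = 2594; area = 1297; boundary points = 1 + 1 + 2 + 2 + 1 + 5 = 12; strictly interior points = area - boundary/2 + 1 = 1292; answer 1292
Step 2: R1 = 1292; c = -13; remainder = value at the root: 4*(-13)^3 - 8*(-13)^2 + 9*(-13)^1 + 7 = (-8788) + (-1352) + (-117) + (7) = -10250; answer -10250
Step 3: R2 = -10250; r = 43; a(2) = -3*(13) + 1*(43) = 4; iterating: a(2)=4, a(3)=1, a(4)=1, a(5)=-2, a(6)=7, a(7)=-23, a(8)=76, a(9)=-251, a(10)=829, a(11)=-2738, a(12)=9043, a(13)=-29867, a(14)=98644, a(15)=-325799, a(16)=1076041, a(17)=-3553922, a(18)=11737807; answer 11737807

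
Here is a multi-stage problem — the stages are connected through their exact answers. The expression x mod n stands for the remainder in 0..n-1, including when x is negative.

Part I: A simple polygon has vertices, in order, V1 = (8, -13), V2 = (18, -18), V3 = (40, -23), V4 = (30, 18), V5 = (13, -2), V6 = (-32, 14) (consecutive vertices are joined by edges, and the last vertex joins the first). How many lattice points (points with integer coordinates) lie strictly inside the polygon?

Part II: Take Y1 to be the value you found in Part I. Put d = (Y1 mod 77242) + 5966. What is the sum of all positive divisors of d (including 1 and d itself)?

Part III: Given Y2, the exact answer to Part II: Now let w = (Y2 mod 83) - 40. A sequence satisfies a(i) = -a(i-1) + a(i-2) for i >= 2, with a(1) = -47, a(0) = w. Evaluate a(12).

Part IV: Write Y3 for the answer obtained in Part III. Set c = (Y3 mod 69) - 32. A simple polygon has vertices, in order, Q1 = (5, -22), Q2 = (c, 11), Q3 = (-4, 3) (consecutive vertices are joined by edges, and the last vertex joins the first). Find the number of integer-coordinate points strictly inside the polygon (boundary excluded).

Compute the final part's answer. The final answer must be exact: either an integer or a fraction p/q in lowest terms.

Part I: cross terms: (8*-18 - 18*-13)=90, (18*-23 - 40*-18)=306, (40*18 - 30*-23)=1410, (30*-2 - 13*18)=-294, (13*14 - -32*-2)=118, (-32*-13 - 8*14)=304; twice the area = |1934| = 1934; area = 967; boundary points = 5 + 1 + 1 + 1 + 1 + 1 = 10; strictly interior points = area - boundary/2 + 1 = 963; answer 963
Part II: Y1 = 963; d = 6929; 6929 = 13^2 * 41; sigma = (1 + 13 + 169) * (1 + 41) = 183 * 42 = 7686; answer 7686
Part III: Y2 = 7686; w = 10; a(2) = -1*(-47) + 1*(10) = 57; iterating: a(2)=57, a(3)=-104, a(4)=161, a(5)=-265, a(6)=426, a(7)=-691, a(8)=1117, a(9)=-1808, a(10)=2925, a(11)=-4733, a(12)=7658; answer 7658
Part IV: Y3 = 7658; c = 36; cross terms: (5*11 - 36*-22)=847, (36*3 - -4*11)=152, (-4*-22 - 5*3)=73; twice the area = |1072| = 1072; area = 536; boundary points = 1 + 8 + 1 = 10; strictly interior points = area - boundary/2 + 1 = 532; answer 532

532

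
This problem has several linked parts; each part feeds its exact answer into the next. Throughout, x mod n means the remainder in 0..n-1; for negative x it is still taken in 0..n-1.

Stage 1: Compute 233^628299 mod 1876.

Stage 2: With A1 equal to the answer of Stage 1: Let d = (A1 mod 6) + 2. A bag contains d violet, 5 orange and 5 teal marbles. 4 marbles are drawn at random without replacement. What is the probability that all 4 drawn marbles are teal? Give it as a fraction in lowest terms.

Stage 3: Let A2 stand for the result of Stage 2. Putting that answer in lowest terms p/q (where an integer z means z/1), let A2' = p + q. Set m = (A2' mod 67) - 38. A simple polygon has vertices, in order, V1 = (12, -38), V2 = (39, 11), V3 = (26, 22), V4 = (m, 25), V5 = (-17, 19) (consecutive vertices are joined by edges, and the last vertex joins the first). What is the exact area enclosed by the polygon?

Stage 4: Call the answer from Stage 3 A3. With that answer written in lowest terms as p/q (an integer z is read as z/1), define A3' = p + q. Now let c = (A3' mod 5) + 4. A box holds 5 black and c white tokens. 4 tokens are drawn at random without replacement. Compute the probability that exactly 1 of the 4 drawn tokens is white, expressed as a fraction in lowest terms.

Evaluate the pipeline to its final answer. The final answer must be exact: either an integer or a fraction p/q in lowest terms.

Stage 1: squarings mod 1876: 233^1=233, 233^2=1761, 233^4=93, 233^8=1145, 233^16=1577, 233^32=1229, 233^64=261, 233^128=585, 233^256=793, 233^512=389, 233^1024=1241, 233^2048=1761, 233^4096=93, 233^8192=1145, 233^16384=1577, 233^32768=1229, 233^65536=261, 233^131072=585, 233^262144=793, 233^524288=389; 233^628299 = 233^1 * 233^2 * 233^8 * 233^64 * 233^512 * 233^1024 * 233^4096 * 233^32768 * 233^65536 * 233^524288 = 1653 (mod 1876); answer 1653
Stage 2: A1 = 1653; d = 5; total draws C(15,4) = 1365; favorable C(5,4) = 5; P = 1/273; answer 1/273
Stage 3: A2 = 1/273; threaded value p + q = 274; m = -32; cross terms: (12*11 - 39*-38)=1614, (39*22 - 26*11)=572, (26*25 - -32*22)=1354, (-32*19 - -17*25)=-183, (-17*-38 - 12*19)=418; twice the area = |3775| = 3775; area = 3775/2; answer 3775/2
Stage 4: A3 = 3775/2; threaded value p + q = 3777; c = 6; total draws C(11,4) = 330; favorable C(6,1)*C(5,3) = 60; P = 2/11; answer 2/11

2/11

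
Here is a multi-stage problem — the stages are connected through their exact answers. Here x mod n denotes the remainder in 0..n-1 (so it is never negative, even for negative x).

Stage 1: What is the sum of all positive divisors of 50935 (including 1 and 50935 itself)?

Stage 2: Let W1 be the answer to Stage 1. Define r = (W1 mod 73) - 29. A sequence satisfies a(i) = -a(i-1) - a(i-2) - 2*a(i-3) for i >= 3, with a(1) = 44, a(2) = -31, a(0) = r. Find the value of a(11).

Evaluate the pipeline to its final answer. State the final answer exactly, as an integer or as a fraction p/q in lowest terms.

Stage 1: 50935 = 5 * 61 * 167; sigma = (1 + 5) * (1 + 61) * (1 + 167) = 6 * 62 * 168 = 62496; answer 62496
Stage 2: W1 = 62496; r = -21; a(3) = -1*(-31) - 1*(44) - 2*(-21) = 29; iterating: a(3)=29, a(4)=-86, a(5)=119, a(6)=-91, a(7)=144, a(8)=-291, a(9)=329, a(10)=-326, a(11)=579; answer 579

579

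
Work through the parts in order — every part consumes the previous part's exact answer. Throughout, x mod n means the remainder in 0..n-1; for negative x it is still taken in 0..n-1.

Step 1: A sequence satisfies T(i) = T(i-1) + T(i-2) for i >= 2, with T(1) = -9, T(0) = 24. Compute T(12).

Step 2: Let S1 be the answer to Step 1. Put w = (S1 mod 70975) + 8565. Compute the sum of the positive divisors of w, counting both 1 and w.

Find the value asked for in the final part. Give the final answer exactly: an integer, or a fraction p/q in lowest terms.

Step 1: T(2) = 1*(-9) + 1*(24) = 15; iterating: T(2)=15, T(3)=6, T(4)=21, T(5)=27, T(6)=48, T(7)=75, T(8)=123, T(9)=198, T(10)=321, T(11)=519, T(12)=840; answer 840
Step 2: S1 = 840; w = 9405; 9405 = 3^2 * 5 * 11 * 19; sigma = (1 + 3 + 9) * (1 + 5) * (1 + 11) * (1 + 19) = 13 * 6 * 12 * 20 = 18720; answer 18720

18720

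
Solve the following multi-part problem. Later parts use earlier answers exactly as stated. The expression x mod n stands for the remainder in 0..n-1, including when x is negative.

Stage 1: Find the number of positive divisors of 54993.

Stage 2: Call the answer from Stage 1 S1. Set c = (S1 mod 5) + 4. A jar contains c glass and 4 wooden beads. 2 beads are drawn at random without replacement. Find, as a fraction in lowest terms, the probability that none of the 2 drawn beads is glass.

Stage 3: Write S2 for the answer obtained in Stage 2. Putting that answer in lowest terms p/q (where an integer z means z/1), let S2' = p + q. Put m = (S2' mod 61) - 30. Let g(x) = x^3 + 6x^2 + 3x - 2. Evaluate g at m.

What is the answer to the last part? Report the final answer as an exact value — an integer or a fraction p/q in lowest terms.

Stage 1: 54993 = 3 * 23 * 797; number of divisors = (1+1) * (1+1) * (1+1) = 8; answer 8
Stage 2: S1 = 8; c = 7; total draws C(11,2) = 55; favorable C(4,2) = 6; P = 6/55; answer 6/55
Stage 3: S2 = 6/55; threaded value p + q = 61; m = -30; 1*(-30)^3 + 6*(-30)^2 + 3*(-30)^1 - 2 = (-27000) + (5400) + (-90) + (-2) = -21692; answer -21692

-21692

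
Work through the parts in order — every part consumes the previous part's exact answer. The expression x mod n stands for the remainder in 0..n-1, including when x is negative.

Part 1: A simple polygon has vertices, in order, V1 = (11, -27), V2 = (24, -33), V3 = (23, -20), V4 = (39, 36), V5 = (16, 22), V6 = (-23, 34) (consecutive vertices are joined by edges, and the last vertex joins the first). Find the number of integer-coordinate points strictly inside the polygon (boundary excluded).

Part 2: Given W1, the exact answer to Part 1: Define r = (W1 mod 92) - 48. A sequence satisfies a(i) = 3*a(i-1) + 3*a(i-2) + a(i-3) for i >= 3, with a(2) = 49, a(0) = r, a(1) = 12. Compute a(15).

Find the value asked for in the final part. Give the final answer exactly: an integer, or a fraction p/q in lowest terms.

1772744990

Part 1: cross terms: (11*-33 - 24*-27)=285, (24*-20 - 23*-33)=279, (23*36 - 39*-20)=1608, (39*22 - 16*36)=282, (16*34 - -23*22)=1050, (-23*-27 - 11*34)=247; twice the area = |3751| = 3751; area = 3751/2; boundary points = 1 + 1 + 8 + 1 + 3 + 1 = 15; strictly interior points = area - boundary/2 + 1 = 1869; answer 1869
Part 2: W1 = 1869; r = -19; a(3) = 3*(49) + 3*(12) + 1*(-19) = 164; iterating: a(3)=164, a(4)=651, a(5)=2494, a(6)=9599, a(7)=36930, a(8)=142081, a(9)=546632, a(10)=2103069, a(11)=8091184, a(12)=31129391, a(13)=119764794, a(14)=460773739, a(15)=1772744990; answer 1772744990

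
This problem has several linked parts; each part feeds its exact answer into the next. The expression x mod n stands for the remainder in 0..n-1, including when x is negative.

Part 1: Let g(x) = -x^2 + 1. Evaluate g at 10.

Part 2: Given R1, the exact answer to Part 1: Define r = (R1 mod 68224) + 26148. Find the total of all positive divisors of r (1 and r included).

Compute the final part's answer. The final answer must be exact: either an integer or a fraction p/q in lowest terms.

Part 1: -1*(10)^2 + 1 = (-100) + (1) = -99; answer -99
Part 2: R1 = -99; r = 94273; 94273 is prime, so its only divisors are 1 and 94273; sigma = 1 + 94273 = 94274; answer 94274

94274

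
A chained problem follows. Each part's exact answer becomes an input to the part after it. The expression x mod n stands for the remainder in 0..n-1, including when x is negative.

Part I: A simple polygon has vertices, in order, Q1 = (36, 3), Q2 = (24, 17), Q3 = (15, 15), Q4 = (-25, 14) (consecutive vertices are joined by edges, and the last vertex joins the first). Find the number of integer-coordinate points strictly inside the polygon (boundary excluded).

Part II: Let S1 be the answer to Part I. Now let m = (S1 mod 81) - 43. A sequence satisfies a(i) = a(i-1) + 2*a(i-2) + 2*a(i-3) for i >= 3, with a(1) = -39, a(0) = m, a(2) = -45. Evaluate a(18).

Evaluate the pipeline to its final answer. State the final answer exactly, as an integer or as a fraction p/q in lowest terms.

-37906857

Part I: cross terms: (36*17 - 24*3)=540, (24*15 - 15*17)=105, (15*14 - -25*15)=585, (-25*3 - 36*14)=-579; twice the area = |651| = 651; area = 651/2; boundary points = 2 + 1 + 1 + 1 = 5; strictly interior points = area - boundary/2 + 1 = 324; answer 324
Part II: S1 = 324; m = -43; a(3) = 1*(-45) + 2*(-39) + 2*(-43) = -209; iterating: a(3)=-209, a(4)=-377, a(5)=-885, a(6)=-2057, a(7)=-4581, a(8)=-10465, a(9)=-23741, a(10)=-53833, a(11)=-122245, a(12)=-277393, a(13)=-629549, a(14)=-1428825, a(15)=-3242709, a(16)=-7359457, a(17)=-16702525, a(18)=-37906857; answer -37906857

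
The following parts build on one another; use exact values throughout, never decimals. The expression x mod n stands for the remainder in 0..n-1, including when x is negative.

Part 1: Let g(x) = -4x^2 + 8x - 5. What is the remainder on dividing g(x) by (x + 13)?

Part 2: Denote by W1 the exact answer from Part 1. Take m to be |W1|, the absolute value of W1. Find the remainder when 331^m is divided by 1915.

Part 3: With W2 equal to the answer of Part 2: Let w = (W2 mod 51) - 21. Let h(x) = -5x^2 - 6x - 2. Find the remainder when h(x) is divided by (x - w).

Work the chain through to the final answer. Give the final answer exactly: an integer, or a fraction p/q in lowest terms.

-1066

Part 1: remainder = value at the root: -4*(-13)^2 + 8*(-13)^1 - 5 = (-676) + (-104) + (-5) = -785; answer -785
Part 2: W1 = -785; m = 785; squarings mod 1915: 331^1=331, 331^2=406, 331^4=146, 331^8=251, 331^16=1721, 331^32=1251, 331^64=446, 331^128=1671, 331^256=171, 331^512=516; 331^785 = 331^1 * 331^16 * 331^256 * 331^512 = 596 (mod 1915); answer 596
Part 3: W2 = 596; w = 14; remainder = value at the root: -5*(14)^2 - 6*(14)^1 - 2 = (-980) + (-84) + (-2) = -1066; answer -1066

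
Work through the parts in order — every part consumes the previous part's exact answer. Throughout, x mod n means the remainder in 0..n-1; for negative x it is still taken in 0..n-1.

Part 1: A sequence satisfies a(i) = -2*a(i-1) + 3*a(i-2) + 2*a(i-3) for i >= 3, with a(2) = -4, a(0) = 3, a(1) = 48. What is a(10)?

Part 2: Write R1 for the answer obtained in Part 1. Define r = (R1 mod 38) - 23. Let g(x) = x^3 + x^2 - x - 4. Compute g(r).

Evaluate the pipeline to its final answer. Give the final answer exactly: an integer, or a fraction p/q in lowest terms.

Part 1: a(3) = -2*(-4) + 3*(48) + 2*(3) = 158; iterating: a(3)=158, a(4)=-232, a(5)=930, a(6)=-2240, a(7)=6806, a(8)=-18472, a(9)=52882, a(10)=-147568; answer -147568
Part 2: R1 = -147568; r = 1; 1*(1)^3 + 1*(1)^2 - 1*(1)^1 - 4 = (1) + (1) + (-1) + (-4) = -3; answer -3

-3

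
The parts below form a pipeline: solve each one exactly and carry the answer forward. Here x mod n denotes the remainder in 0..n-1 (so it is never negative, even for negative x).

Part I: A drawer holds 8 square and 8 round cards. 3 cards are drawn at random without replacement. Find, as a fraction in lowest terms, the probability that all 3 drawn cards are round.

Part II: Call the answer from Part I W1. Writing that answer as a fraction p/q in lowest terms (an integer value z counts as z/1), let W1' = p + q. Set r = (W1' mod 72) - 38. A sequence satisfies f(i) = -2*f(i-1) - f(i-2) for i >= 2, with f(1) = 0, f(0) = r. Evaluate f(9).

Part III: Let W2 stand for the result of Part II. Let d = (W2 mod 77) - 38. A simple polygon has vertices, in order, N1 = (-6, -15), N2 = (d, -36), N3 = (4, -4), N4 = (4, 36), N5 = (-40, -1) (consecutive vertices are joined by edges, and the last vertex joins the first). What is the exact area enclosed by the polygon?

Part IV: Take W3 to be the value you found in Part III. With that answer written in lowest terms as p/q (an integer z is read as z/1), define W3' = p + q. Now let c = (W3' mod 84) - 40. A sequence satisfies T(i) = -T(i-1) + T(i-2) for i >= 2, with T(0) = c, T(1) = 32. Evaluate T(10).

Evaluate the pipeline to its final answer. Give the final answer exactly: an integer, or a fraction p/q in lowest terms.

Part I: total draws C(16,3) = 560; favorable C(8,3) = 56; P = 1/10; answer 1/10
Part II: W1 = 1/10; threaded value p + q = 11; r = -27; f(2) = -2*(0) - 1*(-27) = 27; iterating: f(2)=27, f(3)=-54, f(4)=81, f(5)=-108, f(6)=135, f(7)=-162, f(8)=189, f(9)=-216; answer -216
Part III: W2 = -216; d = -23; cross terms: (-6*-36 - -23*-15)=-129, (-23*-4 - 4*-36)=236, (4*36 - 4*-4)=160, (4*-1 - -40*36)=1436, (-40*-15 - -6*-1)=594; twice the area = |2297| = 2297; area = 2297/2; answer 2297/2
Part IV: W3 = 2297/2; threaded value p + q = 2299; c = -9; T(2) = -1*(32) + 1*(-9) = -41; iterating: T(2)=-41, T(3)=73, T(4)=-114, T(5)=187, T(6)=-301, T(7)=488, T(8)=-789, T(9)=1277, T(10)=-2066; answer -2066

-2066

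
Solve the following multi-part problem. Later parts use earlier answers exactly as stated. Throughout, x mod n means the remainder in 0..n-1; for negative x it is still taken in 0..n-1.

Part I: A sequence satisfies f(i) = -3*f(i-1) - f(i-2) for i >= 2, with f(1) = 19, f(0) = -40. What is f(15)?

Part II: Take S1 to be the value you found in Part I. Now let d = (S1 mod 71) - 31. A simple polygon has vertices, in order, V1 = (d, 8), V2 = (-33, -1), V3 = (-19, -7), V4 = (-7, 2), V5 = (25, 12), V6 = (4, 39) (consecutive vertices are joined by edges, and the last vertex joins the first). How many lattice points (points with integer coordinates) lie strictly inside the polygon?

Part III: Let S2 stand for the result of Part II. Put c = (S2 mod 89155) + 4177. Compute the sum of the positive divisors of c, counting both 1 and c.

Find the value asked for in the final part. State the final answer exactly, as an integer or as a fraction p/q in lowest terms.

Part I: f(2) = -3*(19) - 1*(-40) = -17; iterating: f(2)=-17, f(3)=32, f(4)=-79, f(5)=205, f(6)=-536, f(7)=1403, f(8)=-3673, f(9)=9616, f(10)=-25175, f(11)=65909, f(12)=-172552, f(13)=451747, f(14)=-1182689, f(15)=3096320; answer 3096320
Part II: S1 = 3096320; d = -21; cross terms: (-21*-1 - -33*8)=285, (-33*-7 - -19*-1)=212, (-19*2 - -7*-7)=-87, (-7*12 - 25*2)=-134, (25*39 - 4*12)=927, (4*8 - -21*39)=851; twice the area = |2054| = 2054; area = 1027; boundary points = 3 + 2 + 3 + 2 + 3 + 1 = 14; strictly interior points = area - boundary/2 + 1 = 1021; answer 1021
Part III: S2 = 1021; c = 5198; 5198 = 2 * 23 * 113; sigma = (1 + 2) * (1 + 23) * (1 + 113) = 3 * 24 * 114 = 8208; answer 8208

8208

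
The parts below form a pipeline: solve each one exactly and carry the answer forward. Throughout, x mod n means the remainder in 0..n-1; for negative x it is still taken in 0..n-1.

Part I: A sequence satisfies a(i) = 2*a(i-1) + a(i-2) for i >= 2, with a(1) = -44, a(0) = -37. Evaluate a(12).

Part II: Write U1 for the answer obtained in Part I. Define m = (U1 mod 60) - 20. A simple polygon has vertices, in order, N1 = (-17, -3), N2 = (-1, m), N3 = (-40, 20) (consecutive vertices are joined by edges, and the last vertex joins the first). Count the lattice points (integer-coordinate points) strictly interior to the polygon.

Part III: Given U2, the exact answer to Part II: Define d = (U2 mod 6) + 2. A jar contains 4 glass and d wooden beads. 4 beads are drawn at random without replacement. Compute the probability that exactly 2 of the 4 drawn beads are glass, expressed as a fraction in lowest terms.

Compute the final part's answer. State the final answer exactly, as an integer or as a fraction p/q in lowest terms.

Part I: a(2) = 2*(-44) + 1*(-37) = -125; iterating: a(2)=-125, a(3)=-294, a(4)=-713, a(5)=-1720, a(6)=-4153, a(7)=-10026, a(8)=-24205, a(9)=-58436, a(10)=-141077, a(11)=-340590, a(12)=-822257; answer -822257
Part II: U1 = -822257; m = 23; cross terms: (-17*23 - -1*-3)=-394, (-1*20 - -40*23)=900, (-40*-3 - -17*20)=460; twice the area = |966| = 966; area = 483; boundary points = 2 + 3 + 23 = 28; strictly interior points = area - boundary/2 + 1 = 470; answer 470
Part III: U2 = 470; d = 4; total draws C(8,4) = 70; favorable C(4,2)*C(4,2) = 36; P = 18/35; answer 18/35

18/35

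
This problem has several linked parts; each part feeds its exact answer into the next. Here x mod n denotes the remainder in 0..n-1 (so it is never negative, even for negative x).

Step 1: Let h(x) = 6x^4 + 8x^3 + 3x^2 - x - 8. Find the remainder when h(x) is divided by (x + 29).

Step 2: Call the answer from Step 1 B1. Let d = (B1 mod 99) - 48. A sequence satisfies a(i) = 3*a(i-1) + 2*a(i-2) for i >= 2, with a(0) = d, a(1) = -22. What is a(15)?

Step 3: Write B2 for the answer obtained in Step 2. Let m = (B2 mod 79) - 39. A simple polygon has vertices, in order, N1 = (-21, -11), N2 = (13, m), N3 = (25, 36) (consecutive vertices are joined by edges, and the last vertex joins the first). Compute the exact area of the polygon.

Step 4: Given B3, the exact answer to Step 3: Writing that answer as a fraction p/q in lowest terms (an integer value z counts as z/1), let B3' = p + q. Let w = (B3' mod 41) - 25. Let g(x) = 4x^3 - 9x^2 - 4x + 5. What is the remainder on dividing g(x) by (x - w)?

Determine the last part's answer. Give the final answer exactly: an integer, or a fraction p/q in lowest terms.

Step 1: remainder = value at the root: 6*(-29)^4 + 8*(-29)^3 + 3*(-29)^2 - 1*(-29)^1 - 8 = (4243686) + (-195112) + (2523) + (29) + (-8) = 4051118; answer 4051118
Step 2: B1 = 4051118; d = -10; a(2) = 3*(-22) + 2*(-10) = -86; iterating: a(2)=-86, a(3)=-302, a(4)=-1078, a(5)=-3838, a(6)=-13670, a(7)=-48686, a(8)=-173398, a(9)=-617566, a(10)=-2199494, a(11)=-7833614, a(12)=-27899830, a(13)=-99366718, a(14)=-353899814, a(15)=-1260432878; answer -1260432878
Step 3: B2 = -1260432878; m = -4; cross terms: (-21*-4 - 13*-11)=227, (13*36 - 25*-4)=568, (25*-11 - -21*36)=481; twice the area = |1276| = 1276; area = 638; answer 638
Step 4: B3 = 638; threaded value p + q = 639; w = -1; remainder = value at the root: 4*(-1)^3 - 9*(-1)^2 - 4*(-1)^1 + 5 = (-4) + (-9) + (4) + (5) = -4; answer -4

-4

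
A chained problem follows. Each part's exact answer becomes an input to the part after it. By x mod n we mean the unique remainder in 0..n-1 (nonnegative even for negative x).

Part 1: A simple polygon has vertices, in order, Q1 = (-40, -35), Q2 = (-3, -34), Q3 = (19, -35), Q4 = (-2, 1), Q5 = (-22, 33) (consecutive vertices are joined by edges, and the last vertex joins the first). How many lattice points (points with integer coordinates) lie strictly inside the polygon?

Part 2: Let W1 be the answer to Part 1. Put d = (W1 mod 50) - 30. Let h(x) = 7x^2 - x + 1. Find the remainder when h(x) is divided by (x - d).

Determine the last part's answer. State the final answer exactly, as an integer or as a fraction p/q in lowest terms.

Part 1: cross terms: (-40*-34 - -3*-35)=1255, (-3*-35 - 19*-34)=751, (19*1 - -2*-35)=-51, (-2*33 - -22*1)=-44, (-22*-35 - -40*33)=2090; twice the area = |4001| = 4001; area = 4001/2; boundary points = 1 + 1 + 3 + 4 + 2 = 11; strictly interior points = area - boundary/2 + 1 = 1996; answer 1996
Part 2: W1 = 1996; d = 16; remainder = value at the root: 7*(16)^2 - 1*(16)^1 + 1 = (1792) + (-16) + (1) = 1777; answer 1777

1777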